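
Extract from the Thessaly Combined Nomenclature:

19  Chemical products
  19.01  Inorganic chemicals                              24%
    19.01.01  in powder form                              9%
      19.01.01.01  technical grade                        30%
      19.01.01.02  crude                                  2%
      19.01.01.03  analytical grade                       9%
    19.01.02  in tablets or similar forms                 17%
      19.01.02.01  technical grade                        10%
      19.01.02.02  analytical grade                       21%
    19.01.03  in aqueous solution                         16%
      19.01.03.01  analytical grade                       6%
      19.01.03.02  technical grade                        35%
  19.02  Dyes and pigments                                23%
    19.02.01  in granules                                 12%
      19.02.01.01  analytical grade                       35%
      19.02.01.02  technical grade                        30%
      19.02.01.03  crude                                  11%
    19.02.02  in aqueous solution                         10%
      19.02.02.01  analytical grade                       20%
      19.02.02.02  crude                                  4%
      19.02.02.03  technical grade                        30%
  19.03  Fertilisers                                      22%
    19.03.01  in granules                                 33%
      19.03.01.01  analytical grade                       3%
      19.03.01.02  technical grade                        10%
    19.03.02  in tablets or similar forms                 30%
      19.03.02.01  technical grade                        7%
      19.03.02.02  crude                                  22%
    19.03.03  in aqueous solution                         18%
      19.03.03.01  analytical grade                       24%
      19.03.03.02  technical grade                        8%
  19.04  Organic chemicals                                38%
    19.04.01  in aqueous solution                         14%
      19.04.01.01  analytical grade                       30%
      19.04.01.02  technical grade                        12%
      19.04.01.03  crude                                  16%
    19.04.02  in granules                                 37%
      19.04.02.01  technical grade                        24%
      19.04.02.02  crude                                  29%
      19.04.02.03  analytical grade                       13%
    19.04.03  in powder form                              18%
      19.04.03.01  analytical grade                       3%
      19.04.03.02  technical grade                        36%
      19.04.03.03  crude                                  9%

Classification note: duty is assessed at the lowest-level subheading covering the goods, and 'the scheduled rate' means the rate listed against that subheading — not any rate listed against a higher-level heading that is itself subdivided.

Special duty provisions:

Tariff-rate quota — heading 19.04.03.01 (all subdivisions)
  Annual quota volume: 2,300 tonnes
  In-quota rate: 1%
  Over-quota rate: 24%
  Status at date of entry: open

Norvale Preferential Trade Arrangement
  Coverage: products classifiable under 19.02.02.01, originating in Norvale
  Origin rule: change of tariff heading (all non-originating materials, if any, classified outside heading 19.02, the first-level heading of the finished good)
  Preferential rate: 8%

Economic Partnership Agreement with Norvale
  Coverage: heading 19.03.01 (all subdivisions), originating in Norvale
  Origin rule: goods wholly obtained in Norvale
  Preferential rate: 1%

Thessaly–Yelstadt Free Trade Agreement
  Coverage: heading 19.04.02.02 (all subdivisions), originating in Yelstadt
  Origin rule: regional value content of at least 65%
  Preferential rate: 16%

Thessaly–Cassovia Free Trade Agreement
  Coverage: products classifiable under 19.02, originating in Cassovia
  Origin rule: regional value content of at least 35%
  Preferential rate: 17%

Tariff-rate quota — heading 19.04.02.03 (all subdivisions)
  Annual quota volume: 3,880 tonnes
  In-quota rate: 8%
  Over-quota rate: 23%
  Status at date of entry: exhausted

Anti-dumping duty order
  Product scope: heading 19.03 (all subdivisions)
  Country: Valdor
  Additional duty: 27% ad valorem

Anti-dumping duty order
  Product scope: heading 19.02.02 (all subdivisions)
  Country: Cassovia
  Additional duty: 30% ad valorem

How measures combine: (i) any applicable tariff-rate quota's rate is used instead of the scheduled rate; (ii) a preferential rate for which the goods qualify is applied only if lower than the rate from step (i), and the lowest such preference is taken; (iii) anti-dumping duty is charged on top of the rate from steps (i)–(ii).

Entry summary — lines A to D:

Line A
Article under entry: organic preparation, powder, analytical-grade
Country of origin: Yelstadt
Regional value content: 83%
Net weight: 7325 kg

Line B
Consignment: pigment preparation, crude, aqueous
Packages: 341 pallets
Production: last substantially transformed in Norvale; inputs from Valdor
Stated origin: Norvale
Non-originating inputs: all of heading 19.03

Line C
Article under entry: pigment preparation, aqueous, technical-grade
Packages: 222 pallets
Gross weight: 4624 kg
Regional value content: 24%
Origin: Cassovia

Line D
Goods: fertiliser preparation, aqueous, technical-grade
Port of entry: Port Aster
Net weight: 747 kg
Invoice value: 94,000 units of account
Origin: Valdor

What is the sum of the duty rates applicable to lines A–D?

Line A: organic → 19.04; powder → 19.04.03; analytical-grade → 19.04.03.01. Scheduled 3%. quota on 19.04.03.01 open → in-quota 1%; Yelstadt agreement on 19.04.02.02: 19.04.03.01 not covered. → 1%.
Line B: pigment → 19.02; aqueous → 19.02.02; crude → 19.02.02.02. Scheduled 4%. Norvale agreement on 19.02.02.01: 19.02.02.02 not covered; Norvale agreement on 19.03.01: 19.02.02.02 not covered. → 4%.
Line C: pigment → 19.02; aqueous → 19.02.02; technical-grade → 19.02.02.03. Scheduled 30%. Cassovia agreement on 19.02: RVC < 35%; anti-dumping (Cassovia, 19.02.02): +30%; total 30% + 30% = 60%. → 60%.
Line D: fertiliser → 19.03; aqueous → 19.03.03; technical-grade → 19.03.03.02. Scheduled 8%. anti-dumping (Valdor, 19.03): +27%; total 8% + 27% = 35%. → 35%.
Sum: 1% + 4% + 60% + 35% = 100%.

100%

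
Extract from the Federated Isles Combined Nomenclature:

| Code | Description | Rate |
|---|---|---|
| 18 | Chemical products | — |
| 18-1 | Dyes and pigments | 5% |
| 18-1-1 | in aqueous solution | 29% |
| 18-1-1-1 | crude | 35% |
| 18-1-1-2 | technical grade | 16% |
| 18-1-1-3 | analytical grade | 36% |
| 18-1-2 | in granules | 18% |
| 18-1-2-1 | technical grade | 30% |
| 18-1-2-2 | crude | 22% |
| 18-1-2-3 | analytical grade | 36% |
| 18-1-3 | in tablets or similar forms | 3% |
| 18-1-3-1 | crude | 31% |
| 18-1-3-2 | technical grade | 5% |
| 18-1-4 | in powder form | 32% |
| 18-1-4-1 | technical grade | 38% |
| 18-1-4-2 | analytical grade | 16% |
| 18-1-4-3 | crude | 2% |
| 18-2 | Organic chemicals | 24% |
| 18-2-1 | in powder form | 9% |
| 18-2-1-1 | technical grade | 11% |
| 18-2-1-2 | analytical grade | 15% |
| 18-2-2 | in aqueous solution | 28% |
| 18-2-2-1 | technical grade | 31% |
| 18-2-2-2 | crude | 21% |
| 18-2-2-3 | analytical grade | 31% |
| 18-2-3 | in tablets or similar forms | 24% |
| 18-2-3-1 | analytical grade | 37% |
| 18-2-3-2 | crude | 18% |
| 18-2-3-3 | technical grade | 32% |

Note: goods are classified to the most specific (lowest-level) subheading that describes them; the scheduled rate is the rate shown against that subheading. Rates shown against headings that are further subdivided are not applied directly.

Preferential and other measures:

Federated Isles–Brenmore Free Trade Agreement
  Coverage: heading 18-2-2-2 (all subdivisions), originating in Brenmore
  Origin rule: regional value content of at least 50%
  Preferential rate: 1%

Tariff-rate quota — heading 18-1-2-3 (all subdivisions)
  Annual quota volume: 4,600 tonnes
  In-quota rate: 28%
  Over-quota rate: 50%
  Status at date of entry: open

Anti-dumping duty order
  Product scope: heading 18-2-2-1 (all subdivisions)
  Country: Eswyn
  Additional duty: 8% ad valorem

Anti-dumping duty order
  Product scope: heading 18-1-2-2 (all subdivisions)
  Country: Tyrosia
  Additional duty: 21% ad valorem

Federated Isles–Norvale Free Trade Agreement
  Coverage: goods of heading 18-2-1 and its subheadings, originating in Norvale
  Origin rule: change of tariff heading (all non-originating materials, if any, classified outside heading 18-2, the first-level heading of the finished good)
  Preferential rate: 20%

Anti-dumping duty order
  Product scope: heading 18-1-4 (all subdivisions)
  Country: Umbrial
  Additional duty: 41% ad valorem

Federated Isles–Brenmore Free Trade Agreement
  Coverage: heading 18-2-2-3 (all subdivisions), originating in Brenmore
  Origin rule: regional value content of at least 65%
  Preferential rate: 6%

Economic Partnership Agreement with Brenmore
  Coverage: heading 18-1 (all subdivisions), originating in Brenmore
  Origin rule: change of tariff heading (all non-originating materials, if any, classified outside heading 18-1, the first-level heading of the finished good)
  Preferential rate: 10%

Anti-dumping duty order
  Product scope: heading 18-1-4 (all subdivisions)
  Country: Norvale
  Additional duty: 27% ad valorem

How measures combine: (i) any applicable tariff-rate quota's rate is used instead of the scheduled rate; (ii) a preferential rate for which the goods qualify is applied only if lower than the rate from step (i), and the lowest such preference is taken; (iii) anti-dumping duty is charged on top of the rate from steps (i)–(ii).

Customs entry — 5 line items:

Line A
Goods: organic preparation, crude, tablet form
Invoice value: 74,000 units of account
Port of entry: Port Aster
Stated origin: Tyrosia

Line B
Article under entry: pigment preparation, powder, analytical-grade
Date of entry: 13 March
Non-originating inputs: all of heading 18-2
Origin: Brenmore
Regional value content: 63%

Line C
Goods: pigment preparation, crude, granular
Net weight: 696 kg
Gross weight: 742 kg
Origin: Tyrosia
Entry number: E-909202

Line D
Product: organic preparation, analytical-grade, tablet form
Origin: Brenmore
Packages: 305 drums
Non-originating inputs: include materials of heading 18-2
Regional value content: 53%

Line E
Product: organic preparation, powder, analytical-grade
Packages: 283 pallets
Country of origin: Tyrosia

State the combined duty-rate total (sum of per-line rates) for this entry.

Line A: organic → 18-2; tablet form → 18-2-3; crude → 18-2-3-2. Scheduled 18%. No special measure applies. → 18%.
Line B: pigment → 18-1; powder → 18-1-4; analytical-grade → 18-1-4-2. Scheduled 16%. Brenmore agreement on 18-2-2-2: 18-1-4-2 not covered; Brenmore agreement on 18-2-2-3: 18-1-4-2 not covered; Brenmore agreement on 18-1: CTH met → 10% available; preferential 10%. → 10%.
Line C: pigment → 18-1; granular → 18-1-2; crude → 18-1-2-2. Scheduled 22%. anti-dumping (Tyrosia, 18-1-2-2): +21%; total 22% + 21% = 43%. → 43%.
Line D: organic → 18-2; tablet form → 18-2-3; analytical-grade → 18-2-3-1. Scheduled 37%. Brenmore agreement on 18-2-2-2: 18-2-3-1 not covered; Brenmore agreement on 18-2-2-3: 18-2-3-1 not covered; Brenmore agreement on 18-1: 18-2-3-1 not covered. → 37%.
Line E: organic → 18-2; powder → 18-2-1; analytical-grade → 18-2-1-2. Scheduled 15%. No special measure applies. → 15%.
Sum: 18% + 10% + 43% + 37% + 15% = 123%.

123%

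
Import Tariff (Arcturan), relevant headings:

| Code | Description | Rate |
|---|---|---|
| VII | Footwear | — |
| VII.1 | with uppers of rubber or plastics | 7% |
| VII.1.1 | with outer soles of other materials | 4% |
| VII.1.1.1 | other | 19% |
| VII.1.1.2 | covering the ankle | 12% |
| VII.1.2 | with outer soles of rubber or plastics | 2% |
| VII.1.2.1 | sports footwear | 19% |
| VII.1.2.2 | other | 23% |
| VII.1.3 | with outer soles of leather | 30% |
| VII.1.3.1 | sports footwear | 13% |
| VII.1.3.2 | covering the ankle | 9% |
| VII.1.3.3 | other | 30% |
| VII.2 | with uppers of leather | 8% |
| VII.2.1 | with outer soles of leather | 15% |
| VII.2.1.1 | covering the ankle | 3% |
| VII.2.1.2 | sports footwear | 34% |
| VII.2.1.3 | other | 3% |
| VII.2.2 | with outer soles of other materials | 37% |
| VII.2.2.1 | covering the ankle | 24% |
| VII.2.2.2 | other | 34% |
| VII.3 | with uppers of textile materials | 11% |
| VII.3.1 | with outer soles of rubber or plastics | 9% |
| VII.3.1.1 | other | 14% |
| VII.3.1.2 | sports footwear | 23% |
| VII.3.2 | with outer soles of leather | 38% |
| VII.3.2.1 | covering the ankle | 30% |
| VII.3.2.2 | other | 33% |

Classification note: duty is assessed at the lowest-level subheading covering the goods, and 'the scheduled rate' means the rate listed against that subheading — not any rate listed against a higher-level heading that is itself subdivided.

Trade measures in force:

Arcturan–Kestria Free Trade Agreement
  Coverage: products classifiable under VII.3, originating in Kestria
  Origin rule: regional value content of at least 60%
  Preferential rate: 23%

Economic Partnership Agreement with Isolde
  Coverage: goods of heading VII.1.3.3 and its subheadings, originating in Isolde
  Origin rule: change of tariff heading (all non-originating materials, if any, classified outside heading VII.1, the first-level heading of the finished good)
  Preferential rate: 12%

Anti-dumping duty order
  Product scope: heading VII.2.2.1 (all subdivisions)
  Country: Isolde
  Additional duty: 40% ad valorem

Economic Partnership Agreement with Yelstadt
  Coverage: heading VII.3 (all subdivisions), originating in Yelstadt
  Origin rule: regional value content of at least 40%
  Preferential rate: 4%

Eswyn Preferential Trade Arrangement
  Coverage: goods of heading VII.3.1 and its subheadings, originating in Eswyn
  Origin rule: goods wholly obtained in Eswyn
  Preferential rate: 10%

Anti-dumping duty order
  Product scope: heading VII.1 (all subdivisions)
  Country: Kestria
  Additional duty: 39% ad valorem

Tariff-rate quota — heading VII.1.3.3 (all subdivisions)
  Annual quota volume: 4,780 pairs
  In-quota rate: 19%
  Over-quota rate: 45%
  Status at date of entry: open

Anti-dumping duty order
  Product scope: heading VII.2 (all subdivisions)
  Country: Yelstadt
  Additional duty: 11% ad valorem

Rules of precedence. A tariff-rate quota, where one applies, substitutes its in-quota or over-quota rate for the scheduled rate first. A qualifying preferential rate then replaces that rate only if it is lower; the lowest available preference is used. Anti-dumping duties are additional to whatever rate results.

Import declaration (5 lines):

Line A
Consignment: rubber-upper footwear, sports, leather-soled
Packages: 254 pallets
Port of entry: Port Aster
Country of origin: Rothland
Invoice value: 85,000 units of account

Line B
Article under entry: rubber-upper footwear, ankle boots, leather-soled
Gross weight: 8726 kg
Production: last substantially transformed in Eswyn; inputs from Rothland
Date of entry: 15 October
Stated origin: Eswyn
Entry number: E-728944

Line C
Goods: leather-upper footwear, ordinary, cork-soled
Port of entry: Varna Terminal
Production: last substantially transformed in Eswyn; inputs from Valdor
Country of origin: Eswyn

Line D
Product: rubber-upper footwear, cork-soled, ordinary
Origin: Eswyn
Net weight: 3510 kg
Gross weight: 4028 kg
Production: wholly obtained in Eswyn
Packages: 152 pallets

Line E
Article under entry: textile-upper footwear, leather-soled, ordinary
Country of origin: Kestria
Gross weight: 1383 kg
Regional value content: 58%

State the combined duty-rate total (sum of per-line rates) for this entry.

Line A: rubber-upper → VII.1; leather-soled → VII.1.3; sports → VII.1.3.1. Scheduled 13%. No special measure applies. → 13%.
Line B: rubber-upper → VII.1; leather-soled → VII.1.3; ankle boots → VII.1.3.2. Scheduled 9%. Eswyn agreement on VII.3.1: VII.1.3.2 not covered. → 9%.
Line C: leather-upper → VII.2; cork-soled → VII.2.2; ordinary → VII.2.2.2. Scheduled 34%. Eswyn agreement on VII.3.1: VII.2.2.2 not covered. → 34%.
Line D: rubber-upper → VII.1; cork-soled → VII.1.1; ordinary → VII.1.1.1. Scheduled 19%. Eswyn agreement on VII.3.1: VII.1.1.1 not covered. → 19%.
Line E: textile-upper → VII.3; leather-soled → VII.3.2; ordinary → VII.3.2.2. Scheduled 33%. Kestria agreement on VII.3: RVC < 60%. → 33%.
Sum: 13% + 9% + 34% + 19% + 33% = 108%.

108%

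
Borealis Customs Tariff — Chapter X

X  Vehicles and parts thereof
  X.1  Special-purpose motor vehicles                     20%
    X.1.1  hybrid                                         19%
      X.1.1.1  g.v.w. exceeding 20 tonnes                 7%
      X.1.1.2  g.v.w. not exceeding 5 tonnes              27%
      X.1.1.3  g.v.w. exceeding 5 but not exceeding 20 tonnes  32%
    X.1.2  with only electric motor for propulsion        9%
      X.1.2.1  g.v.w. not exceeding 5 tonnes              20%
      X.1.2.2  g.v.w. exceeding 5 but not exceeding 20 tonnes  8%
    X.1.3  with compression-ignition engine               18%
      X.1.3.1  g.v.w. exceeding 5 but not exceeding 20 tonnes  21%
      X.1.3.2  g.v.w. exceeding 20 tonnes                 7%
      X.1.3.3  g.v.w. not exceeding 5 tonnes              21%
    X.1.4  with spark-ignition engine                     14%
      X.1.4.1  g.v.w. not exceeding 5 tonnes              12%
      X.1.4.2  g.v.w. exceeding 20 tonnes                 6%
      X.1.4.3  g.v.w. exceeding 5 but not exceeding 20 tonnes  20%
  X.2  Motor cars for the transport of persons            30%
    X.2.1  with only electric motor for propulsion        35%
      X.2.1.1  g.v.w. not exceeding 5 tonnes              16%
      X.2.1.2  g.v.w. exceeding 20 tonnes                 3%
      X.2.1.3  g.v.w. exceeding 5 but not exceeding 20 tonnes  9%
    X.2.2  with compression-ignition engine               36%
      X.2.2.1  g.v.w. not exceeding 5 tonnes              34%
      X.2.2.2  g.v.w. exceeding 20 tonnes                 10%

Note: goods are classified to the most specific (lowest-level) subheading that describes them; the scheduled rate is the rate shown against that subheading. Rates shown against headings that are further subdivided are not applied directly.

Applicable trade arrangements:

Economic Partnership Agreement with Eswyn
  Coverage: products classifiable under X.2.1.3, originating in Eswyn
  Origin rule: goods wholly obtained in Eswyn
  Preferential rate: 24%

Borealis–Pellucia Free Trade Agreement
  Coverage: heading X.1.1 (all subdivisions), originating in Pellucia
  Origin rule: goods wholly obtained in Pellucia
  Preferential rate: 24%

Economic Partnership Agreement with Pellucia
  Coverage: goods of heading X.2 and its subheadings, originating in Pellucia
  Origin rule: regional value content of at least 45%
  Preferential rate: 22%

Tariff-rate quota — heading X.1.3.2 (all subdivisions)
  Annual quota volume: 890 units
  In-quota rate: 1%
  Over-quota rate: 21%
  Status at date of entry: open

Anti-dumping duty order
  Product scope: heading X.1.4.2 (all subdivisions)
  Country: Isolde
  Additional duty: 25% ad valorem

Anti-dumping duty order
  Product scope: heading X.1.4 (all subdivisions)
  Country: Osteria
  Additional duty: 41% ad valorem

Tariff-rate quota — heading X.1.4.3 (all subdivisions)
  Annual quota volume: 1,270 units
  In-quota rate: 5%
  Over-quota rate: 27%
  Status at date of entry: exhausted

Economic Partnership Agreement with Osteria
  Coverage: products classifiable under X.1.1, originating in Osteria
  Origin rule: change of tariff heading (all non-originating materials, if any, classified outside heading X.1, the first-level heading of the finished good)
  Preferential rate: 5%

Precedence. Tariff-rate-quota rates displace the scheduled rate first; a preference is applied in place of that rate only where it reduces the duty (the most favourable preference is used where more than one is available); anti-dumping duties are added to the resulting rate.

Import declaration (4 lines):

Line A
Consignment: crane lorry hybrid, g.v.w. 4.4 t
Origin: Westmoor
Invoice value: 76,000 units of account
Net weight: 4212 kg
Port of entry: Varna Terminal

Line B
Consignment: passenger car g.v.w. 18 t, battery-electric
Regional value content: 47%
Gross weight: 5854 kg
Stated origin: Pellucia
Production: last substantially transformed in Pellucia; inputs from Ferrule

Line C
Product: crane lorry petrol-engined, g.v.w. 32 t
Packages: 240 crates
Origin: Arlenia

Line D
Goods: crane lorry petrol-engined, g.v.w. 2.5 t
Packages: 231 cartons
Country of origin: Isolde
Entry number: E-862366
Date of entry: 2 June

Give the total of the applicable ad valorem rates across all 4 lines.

Line A: crane lorry → X.1; hybrid → X.1.1; g.v.w. 4.4 t → X.1.1.2. Scheduled 27%. No special measure applies. → 27%.
Line B: passenger car → X.2; battery-electric → X.2.1; g.v.w. 18 t → X.2.1.3. Scheduled 9%. Pellucia agreement on X.1.1: X.2.1.3 not covered; Pellucia agreement on X.2: RVC ≥ 45% → 22% available; preference 22% not lower than 9% → no reduction. → 9%.
Line C: crane lorry → X.1; petrol-engined → X.1.4; g.v.w. 32 t → X.1.4.2. Scheduled 6%. No special measure applies. → 6%.
Line D: crane lorry → X.1; petrol-engined → X.1.4; g.v.w. 2.5 t → X.1.4.1. Scheduled 12%. No special measure applies. → 12%.
Sum: 27% + 9% + 6% + 12% = 54%.

54%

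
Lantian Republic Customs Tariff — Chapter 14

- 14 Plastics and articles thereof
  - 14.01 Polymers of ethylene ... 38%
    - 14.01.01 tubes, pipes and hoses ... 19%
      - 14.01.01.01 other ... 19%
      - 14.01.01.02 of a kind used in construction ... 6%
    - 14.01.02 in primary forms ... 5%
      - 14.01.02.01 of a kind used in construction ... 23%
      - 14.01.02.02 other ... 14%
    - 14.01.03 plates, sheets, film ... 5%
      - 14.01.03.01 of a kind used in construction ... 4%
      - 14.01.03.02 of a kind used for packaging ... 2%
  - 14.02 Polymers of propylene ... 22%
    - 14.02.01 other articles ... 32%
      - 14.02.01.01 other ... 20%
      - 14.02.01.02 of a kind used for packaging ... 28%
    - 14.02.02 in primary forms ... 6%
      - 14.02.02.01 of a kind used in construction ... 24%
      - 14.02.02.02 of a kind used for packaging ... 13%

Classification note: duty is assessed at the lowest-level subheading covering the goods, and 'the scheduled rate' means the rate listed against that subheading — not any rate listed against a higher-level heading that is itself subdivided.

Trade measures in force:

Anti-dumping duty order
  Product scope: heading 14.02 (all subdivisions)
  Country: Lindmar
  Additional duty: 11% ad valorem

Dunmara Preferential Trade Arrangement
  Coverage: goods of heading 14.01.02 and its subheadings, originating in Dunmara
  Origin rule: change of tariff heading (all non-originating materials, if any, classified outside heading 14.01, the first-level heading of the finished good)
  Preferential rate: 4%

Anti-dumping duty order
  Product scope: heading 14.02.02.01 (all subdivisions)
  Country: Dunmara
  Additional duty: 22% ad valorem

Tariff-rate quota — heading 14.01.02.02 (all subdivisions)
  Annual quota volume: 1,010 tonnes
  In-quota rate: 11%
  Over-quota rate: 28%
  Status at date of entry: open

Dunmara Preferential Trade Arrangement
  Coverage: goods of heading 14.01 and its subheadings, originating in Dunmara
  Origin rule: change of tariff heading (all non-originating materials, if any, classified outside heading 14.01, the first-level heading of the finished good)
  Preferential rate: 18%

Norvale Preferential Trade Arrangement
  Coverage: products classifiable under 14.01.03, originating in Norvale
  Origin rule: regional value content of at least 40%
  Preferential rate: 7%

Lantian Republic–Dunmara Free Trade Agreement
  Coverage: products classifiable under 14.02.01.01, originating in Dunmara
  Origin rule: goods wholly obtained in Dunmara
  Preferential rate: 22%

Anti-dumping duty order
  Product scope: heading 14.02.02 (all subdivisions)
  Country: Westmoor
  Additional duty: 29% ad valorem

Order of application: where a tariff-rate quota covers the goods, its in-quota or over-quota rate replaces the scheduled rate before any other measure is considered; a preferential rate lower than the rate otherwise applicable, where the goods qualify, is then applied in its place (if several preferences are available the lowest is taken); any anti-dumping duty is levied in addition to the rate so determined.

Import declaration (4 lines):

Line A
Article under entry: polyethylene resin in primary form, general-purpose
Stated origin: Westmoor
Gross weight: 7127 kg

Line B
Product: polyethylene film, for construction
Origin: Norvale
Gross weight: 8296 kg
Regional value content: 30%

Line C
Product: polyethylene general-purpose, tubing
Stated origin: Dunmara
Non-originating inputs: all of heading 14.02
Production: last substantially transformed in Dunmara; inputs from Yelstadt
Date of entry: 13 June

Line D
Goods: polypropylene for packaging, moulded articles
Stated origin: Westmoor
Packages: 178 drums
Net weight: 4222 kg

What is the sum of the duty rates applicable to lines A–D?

61%

Line A: polyethylene → 14.01; resin in primary form → 14.01.02; general-purpose → 14.01.02.02. Scheduled 14%. quota on 14.01.02.02 open → in-quota 11%. → 11%.
Line B: polyethylene → 14.01; film → 14.01.03; for construction → 14.01.03.01. Scheduled 4%. Norvale agreement on 14.01.03: RVC < 40%. → 4%.
Line C: polyethylene → 14.01; tubing → 14.01.01; general-purpose → 14.01.01.01. Scheduled 19%. Dunmara agreement on 14.01.02: 14.01.01.01 not covered; Dunmara agreement on 14.01: CTH met → 18% available; Dunmara agreement on 14.02.01.01: 14.01.01.01 not covered; preferential 18%. → 18%.
Line D: polypropylene → 14.02; moulded articles → 14.02.01; for packaging → 14.02.01.02. Scheduled 28%. No special measure applies. → 28%.
Sum: 11% + 4% + 18% + 28% = 61%.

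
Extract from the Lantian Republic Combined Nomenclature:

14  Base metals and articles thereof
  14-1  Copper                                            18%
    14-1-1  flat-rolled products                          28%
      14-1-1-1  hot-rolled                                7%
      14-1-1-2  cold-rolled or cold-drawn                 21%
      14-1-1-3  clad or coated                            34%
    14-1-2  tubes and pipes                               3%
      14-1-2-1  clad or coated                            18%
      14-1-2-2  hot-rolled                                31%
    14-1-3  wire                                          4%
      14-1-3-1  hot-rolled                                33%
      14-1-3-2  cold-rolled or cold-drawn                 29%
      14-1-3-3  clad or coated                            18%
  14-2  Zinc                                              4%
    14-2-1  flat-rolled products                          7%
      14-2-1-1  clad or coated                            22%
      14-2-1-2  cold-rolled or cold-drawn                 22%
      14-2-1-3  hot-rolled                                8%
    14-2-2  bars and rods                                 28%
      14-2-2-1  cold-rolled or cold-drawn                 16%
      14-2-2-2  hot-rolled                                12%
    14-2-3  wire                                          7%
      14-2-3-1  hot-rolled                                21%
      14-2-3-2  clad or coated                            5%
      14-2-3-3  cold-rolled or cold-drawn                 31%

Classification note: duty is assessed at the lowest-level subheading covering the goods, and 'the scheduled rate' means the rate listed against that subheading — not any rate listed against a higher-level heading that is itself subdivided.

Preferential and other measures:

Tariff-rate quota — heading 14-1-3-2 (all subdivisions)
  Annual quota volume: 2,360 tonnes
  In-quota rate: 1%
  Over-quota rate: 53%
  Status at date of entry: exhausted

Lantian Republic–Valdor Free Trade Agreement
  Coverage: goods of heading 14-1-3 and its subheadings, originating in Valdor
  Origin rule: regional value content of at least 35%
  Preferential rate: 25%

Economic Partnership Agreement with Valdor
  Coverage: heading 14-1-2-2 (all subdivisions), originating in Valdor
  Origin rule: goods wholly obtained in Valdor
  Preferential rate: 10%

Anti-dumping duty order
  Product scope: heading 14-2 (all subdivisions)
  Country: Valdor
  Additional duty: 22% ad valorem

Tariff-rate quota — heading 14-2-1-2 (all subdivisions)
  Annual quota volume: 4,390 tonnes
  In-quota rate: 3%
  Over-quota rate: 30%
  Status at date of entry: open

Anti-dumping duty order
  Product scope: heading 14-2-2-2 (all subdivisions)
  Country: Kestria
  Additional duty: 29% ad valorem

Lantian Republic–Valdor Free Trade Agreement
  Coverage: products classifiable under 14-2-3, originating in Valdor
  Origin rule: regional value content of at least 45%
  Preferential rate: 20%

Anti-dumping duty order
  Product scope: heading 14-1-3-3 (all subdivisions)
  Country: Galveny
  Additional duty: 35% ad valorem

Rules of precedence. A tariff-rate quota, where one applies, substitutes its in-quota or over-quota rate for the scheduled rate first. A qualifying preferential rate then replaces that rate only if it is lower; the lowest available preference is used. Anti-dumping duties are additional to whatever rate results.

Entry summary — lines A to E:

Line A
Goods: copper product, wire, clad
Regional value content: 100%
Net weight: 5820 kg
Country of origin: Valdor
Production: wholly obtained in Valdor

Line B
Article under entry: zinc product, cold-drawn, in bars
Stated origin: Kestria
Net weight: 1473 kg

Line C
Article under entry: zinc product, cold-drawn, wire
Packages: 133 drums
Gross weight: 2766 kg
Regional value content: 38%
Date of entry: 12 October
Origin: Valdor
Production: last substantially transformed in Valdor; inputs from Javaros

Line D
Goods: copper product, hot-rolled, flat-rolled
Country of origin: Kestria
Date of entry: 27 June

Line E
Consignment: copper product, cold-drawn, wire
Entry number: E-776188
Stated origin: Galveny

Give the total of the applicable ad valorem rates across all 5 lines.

147%

Line A: copper → 14-1; wire → 14-1-3; clad → 14-1-3-3. Scheduled 18%. Valdor agreement on 14-1-3: RVC ≥ 35% → 25% available; Valdor agreement on 14-1-2-2: 14-1-3-3 not covered; Valdor agreement on 14-2-3: 14-1-3-3 not covered; preference 25% not lower than 18% → no reduction. → 18%.
Line B: zinc → 14-2; in bars → 14-2-2; cold-drawn → 14-2-2-1. Scheduled 16%. No special measure applies. → 16%.
Line C: zinc → 14-2; wire → 14-2-3; cold-drawn → 14-2-3-3. Scheduled 31%. Valdor agreement on 14-1-3: 14-2-3-3 not covered; Valdor agreement on 14-1-2-2: 14-2-3-3 not covered; Valdor agreement on 14-2-3: RVC < 45%; anti-dumping (Valdor, 14-2): +22%; total 31% + 22% = 53%. → 53%.
Line D: copper → 14-1; flat-rolled → 14-1-1; hot-rolled → 14-1-1-1. Scheduled 7%. No special measure applies. → 7%.
Line E: copper → 14-1; wire → 14-1-3; cold-drawn → 14-1-3-2. Scheduled 29%. quota on 14-1-3-2 exhausted → over-quota 53%. → 53%.
Sum: 18% + 16% + 53% + 7% + 53% = 147%.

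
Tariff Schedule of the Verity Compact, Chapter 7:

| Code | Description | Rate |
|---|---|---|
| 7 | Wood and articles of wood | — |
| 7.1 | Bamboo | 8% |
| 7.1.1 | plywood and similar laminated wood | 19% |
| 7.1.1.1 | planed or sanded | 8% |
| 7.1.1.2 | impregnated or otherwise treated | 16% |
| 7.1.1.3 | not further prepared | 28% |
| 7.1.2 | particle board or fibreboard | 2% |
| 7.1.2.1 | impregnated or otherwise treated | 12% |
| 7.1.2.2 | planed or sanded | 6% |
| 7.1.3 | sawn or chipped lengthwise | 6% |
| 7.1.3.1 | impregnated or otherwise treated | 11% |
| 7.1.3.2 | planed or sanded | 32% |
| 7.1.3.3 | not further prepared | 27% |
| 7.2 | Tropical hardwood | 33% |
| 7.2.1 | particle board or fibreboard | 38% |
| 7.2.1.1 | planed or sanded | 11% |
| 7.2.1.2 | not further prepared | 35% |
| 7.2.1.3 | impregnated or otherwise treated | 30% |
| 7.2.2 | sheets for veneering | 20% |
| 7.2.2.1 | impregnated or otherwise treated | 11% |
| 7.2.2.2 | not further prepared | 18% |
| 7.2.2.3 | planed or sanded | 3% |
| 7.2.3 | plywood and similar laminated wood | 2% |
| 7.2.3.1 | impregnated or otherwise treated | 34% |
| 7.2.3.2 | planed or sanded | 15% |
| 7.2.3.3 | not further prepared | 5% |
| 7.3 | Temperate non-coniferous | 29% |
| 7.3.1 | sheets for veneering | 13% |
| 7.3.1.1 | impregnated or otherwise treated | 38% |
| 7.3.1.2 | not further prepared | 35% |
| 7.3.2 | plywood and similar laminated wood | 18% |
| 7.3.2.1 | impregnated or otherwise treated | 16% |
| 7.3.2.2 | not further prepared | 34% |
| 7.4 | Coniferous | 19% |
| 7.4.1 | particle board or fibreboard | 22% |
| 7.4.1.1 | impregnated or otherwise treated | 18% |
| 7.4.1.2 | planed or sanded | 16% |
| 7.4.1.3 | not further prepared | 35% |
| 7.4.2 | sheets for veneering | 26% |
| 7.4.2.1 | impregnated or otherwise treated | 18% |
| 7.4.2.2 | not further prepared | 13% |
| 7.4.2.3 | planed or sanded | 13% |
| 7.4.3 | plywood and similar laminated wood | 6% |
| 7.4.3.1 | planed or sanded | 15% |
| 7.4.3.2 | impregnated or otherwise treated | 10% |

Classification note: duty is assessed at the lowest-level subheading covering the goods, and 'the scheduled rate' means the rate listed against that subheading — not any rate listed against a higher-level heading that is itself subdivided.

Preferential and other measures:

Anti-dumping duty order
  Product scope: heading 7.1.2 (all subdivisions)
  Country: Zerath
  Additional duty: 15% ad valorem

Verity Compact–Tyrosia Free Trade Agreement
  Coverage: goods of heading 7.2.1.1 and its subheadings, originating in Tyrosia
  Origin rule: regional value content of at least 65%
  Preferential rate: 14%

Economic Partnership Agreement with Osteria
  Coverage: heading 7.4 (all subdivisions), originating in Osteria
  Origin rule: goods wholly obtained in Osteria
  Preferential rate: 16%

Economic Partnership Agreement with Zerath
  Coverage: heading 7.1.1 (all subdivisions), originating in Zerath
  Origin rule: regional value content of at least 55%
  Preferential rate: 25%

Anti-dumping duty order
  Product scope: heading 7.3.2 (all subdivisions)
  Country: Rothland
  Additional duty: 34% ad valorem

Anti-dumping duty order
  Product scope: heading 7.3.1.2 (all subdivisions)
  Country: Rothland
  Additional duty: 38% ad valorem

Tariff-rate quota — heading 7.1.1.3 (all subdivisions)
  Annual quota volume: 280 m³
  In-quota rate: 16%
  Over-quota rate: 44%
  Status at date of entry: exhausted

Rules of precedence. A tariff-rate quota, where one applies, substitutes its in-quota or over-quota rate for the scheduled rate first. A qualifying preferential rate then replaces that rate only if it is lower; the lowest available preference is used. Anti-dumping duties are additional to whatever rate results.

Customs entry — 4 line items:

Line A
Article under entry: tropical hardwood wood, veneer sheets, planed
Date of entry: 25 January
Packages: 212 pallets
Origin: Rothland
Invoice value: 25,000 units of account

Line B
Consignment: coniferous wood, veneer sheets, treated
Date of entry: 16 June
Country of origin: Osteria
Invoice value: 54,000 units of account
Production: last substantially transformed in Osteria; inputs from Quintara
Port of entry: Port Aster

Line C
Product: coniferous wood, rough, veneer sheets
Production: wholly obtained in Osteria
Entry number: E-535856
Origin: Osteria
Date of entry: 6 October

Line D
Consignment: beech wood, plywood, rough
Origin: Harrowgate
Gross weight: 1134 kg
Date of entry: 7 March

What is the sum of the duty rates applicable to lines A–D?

Line A: tropical hardwood → 7.2; veneer sheets → 7.2.2; planed → 7.2.2.3. Scheduled 3%. No special measure applies. → 3%.
Line B: coniferous → 7.4; veneer sheets → 7.4.2; treated → 7.4.2.1. Scheduled 18%. Osteria agreement on 7.4: not wholly obtained. → 18%.
Line C: coniferous → 7.4; veneer sheets → 7.4.2; rough → 7.4.2.2. Scheduled 13%. Osteria agreement on 7.4: wholly obtained → 16% available; preference 16% not lower than 13% → no reduction. → 13%.
Line D: beech → 7.3; plywood → 7.3.2; rough → 7.3.2.2. Scheduled 34%. No special measure applies. → 34%.
Sum: 3% + 18% + 13% + 34% = 68%.

68%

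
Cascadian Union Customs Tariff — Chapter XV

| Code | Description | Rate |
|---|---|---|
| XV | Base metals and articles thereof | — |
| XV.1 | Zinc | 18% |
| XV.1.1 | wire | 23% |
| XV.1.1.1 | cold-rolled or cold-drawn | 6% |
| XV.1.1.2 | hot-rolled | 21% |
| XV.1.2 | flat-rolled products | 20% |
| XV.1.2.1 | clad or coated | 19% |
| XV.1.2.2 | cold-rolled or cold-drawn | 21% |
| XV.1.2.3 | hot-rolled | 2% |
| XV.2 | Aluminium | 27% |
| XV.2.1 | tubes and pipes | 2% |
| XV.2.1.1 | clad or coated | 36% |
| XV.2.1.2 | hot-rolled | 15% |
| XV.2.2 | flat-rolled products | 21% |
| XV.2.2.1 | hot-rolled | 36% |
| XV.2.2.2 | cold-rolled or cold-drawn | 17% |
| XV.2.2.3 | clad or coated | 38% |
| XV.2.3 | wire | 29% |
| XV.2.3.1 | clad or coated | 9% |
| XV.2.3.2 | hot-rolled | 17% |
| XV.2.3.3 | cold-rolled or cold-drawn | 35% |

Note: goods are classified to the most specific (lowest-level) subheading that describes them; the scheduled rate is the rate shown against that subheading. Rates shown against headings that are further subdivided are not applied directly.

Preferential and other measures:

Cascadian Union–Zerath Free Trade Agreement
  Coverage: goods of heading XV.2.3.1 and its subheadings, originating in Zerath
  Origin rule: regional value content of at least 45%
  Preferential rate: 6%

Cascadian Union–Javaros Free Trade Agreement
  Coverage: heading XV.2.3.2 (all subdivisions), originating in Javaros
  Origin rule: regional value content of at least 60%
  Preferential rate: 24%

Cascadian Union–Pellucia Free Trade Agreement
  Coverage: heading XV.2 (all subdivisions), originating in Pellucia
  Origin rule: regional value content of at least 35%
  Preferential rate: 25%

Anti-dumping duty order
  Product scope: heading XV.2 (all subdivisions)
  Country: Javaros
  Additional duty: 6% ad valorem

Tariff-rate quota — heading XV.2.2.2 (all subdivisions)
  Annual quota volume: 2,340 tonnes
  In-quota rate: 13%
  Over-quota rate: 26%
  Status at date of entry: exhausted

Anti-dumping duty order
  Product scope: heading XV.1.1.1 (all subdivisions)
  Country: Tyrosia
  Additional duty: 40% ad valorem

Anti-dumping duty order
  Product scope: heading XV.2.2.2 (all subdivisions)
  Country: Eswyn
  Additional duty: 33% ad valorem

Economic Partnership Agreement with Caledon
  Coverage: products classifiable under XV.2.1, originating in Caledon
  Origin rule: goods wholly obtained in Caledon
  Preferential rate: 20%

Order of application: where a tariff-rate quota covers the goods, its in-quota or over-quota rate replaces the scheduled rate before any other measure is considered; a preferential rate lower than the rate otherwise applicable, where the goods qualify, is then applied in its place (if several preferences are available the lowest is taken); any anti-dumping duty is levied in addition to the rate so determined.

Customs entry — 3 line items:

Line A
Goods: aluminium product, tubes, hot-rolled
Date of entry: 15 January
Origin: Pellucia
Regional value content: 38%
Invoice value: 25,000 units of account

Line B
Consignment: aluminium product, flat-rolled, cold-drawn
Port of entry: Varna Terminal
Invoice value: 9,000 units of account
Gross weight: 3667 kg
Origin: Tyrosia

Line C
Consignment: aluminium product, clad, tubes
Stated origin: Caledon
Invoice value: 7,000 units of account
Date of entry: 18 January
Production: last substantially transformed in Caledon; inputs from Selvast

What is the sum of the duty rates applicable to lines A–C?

77%

Line A: aluminium → XV.2; tubes → XV.2.1; hot-rolled → XV.2.1.2. Scheduled 15%. Pellucia agreement on XV.2: RVC ≥ 35% → 25% available; preference 25% not lower than 15% → no reduction. → 15%.
Line B: aluminium → XV.2; flat-rolled → XV.2.2; cold-drawn → XV.2.2.2. Scheduled 17%. quota on XV.2.2.2 exhausted → over-quota 26%. → 26%.
Line C: aluminium → XV.2; tubes → XV.2.1; clad → XV.2.1.1. Scheduled 36%. Caledon agreement on XV.2.1: not wholly obtained. → 36%.
Sum: 15% + 26% + 36% = 77%.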